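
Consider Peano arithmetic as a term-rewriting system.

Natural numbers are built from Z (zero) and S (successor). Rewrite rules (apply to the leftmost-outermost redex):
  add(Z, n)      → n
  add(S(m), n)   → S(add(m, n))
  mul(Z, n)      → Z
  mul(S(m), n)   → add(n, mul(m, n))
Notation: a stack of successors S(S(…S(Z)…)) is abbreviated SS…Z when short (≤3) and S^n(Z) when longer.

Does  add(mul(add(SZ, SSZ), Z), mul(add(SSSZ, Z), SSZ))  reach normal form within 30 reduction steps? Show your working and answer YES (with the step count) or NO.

Answer: YES — reaches normal form S^6(Z) in 27 ≤ 30 steps

Derivation:
  start: add(mul(add(SZ, SSZ), Z), mul(add(SSSZ, Z), SSZ))
  step 1: add(mul(S(add(Z, SSZ)), Z), mul(add(SSSZ, Z), SSZ))
  step 2: add(add(Z, mul(add(Z, SSZ), Z)), mul(add(SSSZ, Z), SSZ))
  step 3: add(mul(add(Z, SSZ), Z), mul(add(SSSZ, Z), SSZ))
  step 4: add(mul(SSZ, Z), mul(add(SSSZ, Z), SSZ))
  step 5: add(add(Z, mul(SZ, Z)), mul(add(SSSZ, Z), SSZ))
  step 6: add(mul(SZ, Z), mul(add(SSSZ, Z), SSZ))
  step 7: add(add(Z, mul(Z, Z)), mul(add(SSSZ, Z), SSZ))
  step 8: add(mul(Z, Z), mul(add(SSSZ, Z), SSZ))
  step 9: add(Z, mul(add(SSSZ, Z), SSZ))
  step 10: mul(add(SSSZ, Z), SSZ)
  step 11: mul(S(add(SSZ, Z)), SSZ)
  step 12: add(SSZ, mul(add(SSZ, Z), SSZ))
  step 13: S(add(SZ, mul(add(SSZ, Z), SSZ)))
  step 14: S(S(add(Z, mul(add(SSZ, Z), SSZ))))
  step 15: S(S(mul(add(SSZ, Z), SSZ)))
  step 16: S(S(mul(S(add(SZ, Z)), SSZ)))
  step 17: S(S(add(SSZ, mul(add(SZ, Z), SSZ))))
  step 18: S(S(S(add(SZ, mul(add(SZ, Z), SSZ)))))
  step 19: S(S(S(S(add(Z, mul(add(SZ, Z), SSZ))))))
  step 20: S(S(S(S(mul(add(SZ, Z), SSZ)))))
  step 21: S(S(S(S(mul(S(add(Z, Z)), SSZ)))))
  step 22: S(S(S(S(add(SSZ, mul(add(Z, Z), SSZ))))))
  step 23: S(S(S(S(S(add(SZ, mul(add(Z, Z), SSZ)))))))
  step 24: S(S(S(S(S(S(add(Z, mul(add(Z, Z), SSZ))))))))
  step 25: S(S(S(S(S(S(mul(add(Z, Z), SSZ)))))))
  step 26: S(S(S(S(S(S(mul(Z, SSZ)))))))
  step 27: S^6(Z)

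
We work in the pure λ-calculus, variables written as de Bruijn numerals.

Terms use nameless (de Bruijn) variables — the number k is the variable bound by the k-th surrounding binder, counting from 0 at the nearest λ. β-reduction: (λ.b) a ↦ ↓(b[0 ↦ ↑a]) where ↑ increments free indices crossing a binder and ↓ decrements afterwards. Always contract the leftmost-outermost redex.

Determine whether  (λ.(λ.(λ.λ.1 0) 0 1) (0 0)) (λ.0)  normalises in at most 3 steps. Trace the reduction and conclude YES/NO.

Answer: NO — after 3 steps the term is (λ.(λ.0) (λ.0) 0) (λ.0), not yet normal

Derivation:
  start: (λ.(λ.(λ.λ.1 0) 0 1) (0 0)) (λ.0)
  step 1: (λ.(λ.λ.1 0) 0 (λ.0)) ((λ.0) (λ.0))
  step 2: (λ.λ.1 0) ((λ.0) (λ.0)) (λ.0)
  step 3: (λ.(λ.0) (λ.0) 0) (λ.0)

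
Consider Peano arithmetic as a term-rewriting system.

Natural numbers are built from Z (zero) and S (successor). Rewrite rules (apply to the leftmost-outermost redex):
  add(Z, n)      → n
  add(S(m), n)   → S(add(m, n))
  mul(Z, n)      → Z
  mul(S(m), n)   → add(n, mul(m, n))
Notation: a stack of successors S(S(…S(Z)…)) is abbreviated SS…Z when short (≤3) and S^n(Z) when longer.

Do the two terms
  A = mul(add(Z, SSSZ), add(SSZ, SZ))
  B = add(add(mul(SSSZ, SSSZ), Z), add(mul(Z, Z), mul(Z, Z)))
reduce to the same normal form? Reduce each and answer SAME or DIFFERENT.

Term A:
  start: mul(add(Z, SSSZ), add(SSZ, SZ))
  [1] mul(SSSZ, add(SSZ, SZ))
  [2] add(add(SSZ, SZ), mul(SSZ, add(SSZ, SZ)))
  [3] add(S(add(SZ, SZ)), mul(SSZ, add(SSZ, SZ)))
  [4] S(add(add(SZ, SZ), mul(SSZ, add(SSZ, SZ))))
  [5] S(add(S(add(Z, SZ)), mul(SSZ, add(SSZ, SZ))))
  [6] S(S(add(add(Z, SZ), mul(SSZ, add(SSZ, SZ)))))
  [7] S(S(add(SZ, mul(SSZ, add(SSZ, SZ)))))
  [8] S(S(S(add(Z, mul(SSZ, add(SSZ, SZ))))))
  [9] S(S(S(mul(SSZ, add(SSZ, SZ)))))
  [10] S(S(S(add(add(SSZ, SZ), mul(SZ, add(SSZ, SZ))))))
  [11] S(S(S(add(S(add(SZ, SZ)), mul(SZ, add(SSZ, SZ))))))
  [12] S(S(S(S(add(add(SZ, SZ), mul(SZ, add(SSZ, SZ)))))))
  [13] S(S(S(S(add(S(add(Z, SZ)), mul(SZ, add(SSZ, SZ)))))))
  [14] S(S(S(S(S(add(add(Z, SZ), mul(SZ, add(SSZ, SZ))))))))
  [15] S(S(S(S(S(add(SZ, mul(SZ, add(SSZ, SZ))))))))
  [16] S(S(S(S(S(S(add(Z, mul(SZ, add(SSZ, SZ)))))))))
  [17] S(S(S(S(S(S(mul(SZ, add(SSZ, SZ))))))))
  [18] S(S(S(S(S(S(add(add(SSZ, SZ), mul(Z, add(SSZ, SZ)))))))))
  [19] S(S(S(S(S(S(add(S(add(SZ, SZ)), mul(Z, add(SSZ, SZ)))))))))
  [20] S(S(S(S(S(S(S(add(add(SZ, SZ), mul(Z, add(SSZ, SZ))))))))))
  [21] S(S(S(S(S(S(S(add(S(add(Z, SZ)), mul(Z, add(SSZ, SZ))))))))))
  [22] S(S(S(S(S(S(S(S(add(add(Z, SZ), mul(Z, add(SSZ, SZ)))))))))))
  [23] S(S(S(S(S(S(S(S(add(SZ, mul(Z, add(SSZ, SZ)))))))))))
  [24] S(S(S(S(S(S(S(S(S(add(Z, mul(Z, add(SSZ, SZ))))))))))))
  [25] S(S(S(S(S(S(S(S(S(mul(Z, add(SSZ, SZ)))))))))))
  [26] S^9(Z)

Term B:
  start: add(add(mul(SSSZ, SSSZ), Z), add(mul(Z, Z), mul(Z, Z)))
  [1] add(add(add(SSSZ, mul(SSZ, SSSZ)), Z), add(mul(Z, Z), mul(Z, Z)))
  [2] add(add(S(add(SSZ, mul(SSZ, SSSZ))), Z), add(mul(Z, Z), mul(Z, Z)))
  [3] add(S(add(add(SSZ, mul(SSZ, SSSZ)), Z)), add(mul(Z, Z), mul(Z, Z)))
  [4] S(add(add(add(SSZ, mul(SSZ, SSSZ)), Z), add(mul(Z, Z), mul(Z, Z))))
  [5] S(add(add(S(add(SZ, mul(SSZ, SSSZ))), Z), add(mul(Z, Z), mul(Z, Z))))
  [6] S(add(S(add(add(SZ, mul(SSZ, SSSZ)), Z)), add(mul(Z, Z), mul(Z, Z))))
  [7] S(S(add(add(add(SZ, mul(SSZ, SSSZ)), Z), add(mul(Z, Z), mul(Z, Z)))))
  [8] S(S(add(add(S(add(Z, mul(SSZ, SSSZ))), Z), add(mul(Z, Z), mul(Z, Z)))))
  [9] S(S(add(S(add(add(Z, mul(SSZ, SSSZ)), Z)), add(mul(Z, Z), mul(Z, Z)))))
  [10] S(S(S(add(add(add(Z, mul(SSZ, SSSZ)), Z), add(mul(Z, Z), mul(Z, Z))))))
  [11] S(S(S(add(add(mul(SSZ, SSSZ), Z), add(mul(Z, Z), mul(Z, Z))))))
  [12] S(S(S(add(add(add(SSSZ, mul(SZ, SSSZ)), Z), add(mul(Z, Z), mul(Z, Z))))))
  [13] S(S(S(add(add(S(add(SSZ, mul(SZ, SSSZ))), Z), add(mul(Z, Z), mul(Z, Z))))))
  [14] S(S(S(add(S(add(add(SSZ, mul(SZ, SSSZ)), Z)), add(mul(Z, Z), mul(Z, Z))))))
  [15] S(S(S(S(add(add(add(SSZ, mul(SZ, SSSZ)), Z), add(mul(Z, Z), mul(Z, Z)))))))
  [16] S(S(S(S(add(add(S(add(SZ, mul(SZ, SSSZ))), Z), add(mul(Z, Z), mul(Z, Z)))))))
  [17] S(S(S(S(add(S(add(add(SZ, mul(SZ, SSSZ)), Z)), add(mul(Z, Z), mul(Z, Z)))))))
  [18] S(S(S(S(S(add(add(add(SZ, mul(SZ, SSSZ)), Z), add(mul(Z, Z), mul(Z, Z))))))))
  [19] S(S(S(S(S(add(add(S(add(Z, mul(SZ, SSSZ))), Z), add(mul(Z, Z), mul(Z, Z))))))))
  [20] S(S(S(S(S(add(S(add(add(Z, mul(SZ, SSSZ)), Z)), add(mul(Z, Z), mul(Z, Z))))))))
  [21] S(S(S(S(S(S(add(add(add(Z, mul(SZ, SSSZ)), Z), add(mul(Z, Z), mul(Z, Z)))))))))
  [22] S(S(S(S(S(S(add(add(mul(SZ, SSSZ), Z), add(mul(Z, Z), mul(Z, Z)))))))))
  [23] S(S(S(S(S(S(add(add(add(SSSZ, mul(Z, SSSZ)), Z), add(mul(Z, Z), mul(Z, Z)))))))))
  [24] S(S(S(S(S(S(add(add(S(add(SSZ, mul(Z, SSSZ))), Z), add(mul(Z, Z), mul(Z, Z)))))))))
  [25] S(S(S(S(S(S(add(S(add(add(SSZ, mul(Z, SSSZ)), Z)), add(mul(Z, Z), mul(Z, Z)))))))))
  [26] S(S(S(S(S(S(S(add(add(add(SSZ, mul(Z, SSSZ)), Z), add(mul(Z, Z), mul(Z, Z))))))))))
  [27] S(S(S(S(S(S(S(add(add(S(add(SZ, mul(Z, SSSZ))), Z), add(mul(Z, Z), mul(Z, Z))))))))))
  [28] S(S(S(S(S(S(S(add(S(add(add(SZ, mul(Z, SSSZ)), Z)), add(mul(Z, Z), mul(Z, Z))))))))))
  [29] S(S(S(S(S(S(S(S(add(add(add(SZ, mul(Z, SSSZ)), Z), add(mul(Z, Z), mul(Z, Z)))))))))))
  [30] S(S(S(S(S(S(S(S(add(add(S(add(Z, mul(Z, SSSZ))), Z), add(mul(Z, Z), mul(Z, Z)))))))))))
  [31] S(S(S(S(S(S(S(S(add(S(add(add(Z, mul(Z, SSSZ)), Z)), add(mul(Z, Z), mul(Z, Z)))))))))))
  [32] S(S(S(S(S(S(S(S(S(add(add(add(Z, mul(Z, SSSZ)), Z), add(mul(Z, Z), mul(Z, Z))))))))))))
  [33] S(S(S(S(S(S(S(S(S(add(add(mul(Z, SSSZ), Z), add(mul(Z, Z), mul(Z, Z))))))))))))
  [34] S(S(S(S(S(S(S(S(S(add(add(Z, Z), add(mul(Z, Z), mul(Z, Z))))))))))))
  [35] S(S(S(S(S(S(S(S(S(add(Z, add(mul(Z, Z), mul(Z, Z))))))))))))
  [36] S(S(S(S(S(S(S(S(S(add(mul(Z, Z), mul(Z, Z)))))))))))
  [37] S(S(S(S(S(S(S(S(S(add(Z, mul(Z, Z)))))))))))
  [38] S(S(S(S(S(S(S(S(S(mul(Z, Z))))))))))
  [39] S^9(Z)

Answer: SAME — A ⇓ S^9(Z), B ⇓ S^9(Z)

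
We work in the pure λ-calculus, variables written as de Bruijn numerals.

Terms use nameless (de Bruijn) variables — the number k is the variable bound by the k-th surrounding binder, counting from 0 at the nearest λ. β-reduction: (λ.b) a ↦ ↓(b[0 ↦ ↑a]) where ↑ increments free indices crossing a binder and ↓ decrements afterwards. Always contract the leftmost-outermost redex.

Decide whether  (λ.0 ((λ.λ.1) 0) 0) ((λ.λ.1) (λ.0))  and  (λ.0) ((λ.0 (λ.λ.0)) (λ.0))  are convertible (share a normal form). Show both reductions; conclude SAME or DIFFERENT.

Answer: SAME — A ⇓ λ.λ.0, B ⇓ λ.λ.0

Derivation:
Term A:
  start: (λ.0 ((λ.λ.1) 0) 0) ((λ.λ.1) (λ.0))
  [1] (λ.λ.1) (λ.0) ((λ.λ.1) ((λ.λ.1) (λ.0))) ((λ.λ.1) (λ.0))
  [2] (λ.λ.0) ((λ.λ.1) ((λ.λ.1) (λ.0))) ((λ.λ.1) (λ.0))
  [3] (λ.0) ((λ.λ.1) (λ.0))
  [4] (λ.λ.1) (λ.0)
  [5] λ.λ.0

Term B:
  start: (λ.0) ((λ.0 (λ.λ.0)) (λ.0))
  [1] (λ.0 (λ.λ.0)) (λ.0)
  [2] (λ.0) (λ.λ.0)
  [3] λ.λ.0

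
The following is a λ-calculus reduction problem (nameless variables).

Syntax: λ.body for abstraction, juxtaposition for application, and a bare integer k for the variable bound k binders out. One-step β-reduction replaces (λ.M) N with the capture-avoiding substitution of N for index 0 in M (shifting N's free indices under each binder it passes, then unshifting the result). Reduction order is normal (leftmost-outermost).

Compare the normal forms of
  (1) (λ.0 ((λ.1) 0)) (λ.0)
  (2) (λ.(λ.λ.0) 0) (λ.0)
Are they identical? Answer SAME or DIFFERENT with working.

Answer: SAME — A ⇓ λ.0, B ⇓ λ.0

Working:
Term A:
  start: (λ.0 ((λ.1) 0)) (λ.0)
  step 1: (λ.0) ((λ.λ.0) (λ.0))
  step 2: (λ.λ.0) (λ.0)
  step 3: λ.0

Term B:
  start: (λ.(λ.λ.0) 0) (λ.0)
  step 1: (λ.λ.0) (λ.0)
  step 2: λ.0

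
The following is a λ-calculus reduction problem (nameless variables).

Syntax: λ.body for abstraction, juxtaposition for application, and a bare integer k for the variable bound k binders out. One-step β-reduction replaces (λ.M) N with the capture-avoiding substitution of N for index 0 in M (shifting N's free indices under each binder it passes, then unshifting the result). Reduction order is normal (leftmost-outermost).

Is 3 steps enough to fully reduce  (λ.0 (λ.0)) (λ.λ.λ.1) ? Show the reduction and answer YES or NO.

  start: (λ.0 (λ.0)) (λ.λ.λ.1)
  →1  (λ.λ.λ.1) (λ.0)
  →2  λ.λ.1

Answer: YES — reaches normal form λ.λ.1 in 2 ≤ 3 steps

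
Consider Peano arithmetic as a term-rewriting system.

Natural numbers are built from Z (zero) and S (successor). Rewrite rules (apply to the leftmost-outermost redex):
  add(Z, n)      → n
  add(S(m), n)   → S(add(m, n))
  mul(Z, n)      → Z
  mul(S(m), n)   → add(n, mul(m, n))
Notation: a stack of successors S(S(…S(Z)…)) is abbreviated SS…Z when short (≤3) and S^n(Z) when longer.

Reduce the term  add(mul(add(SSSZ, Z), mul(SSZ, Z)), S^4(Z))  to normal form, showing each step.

  start: add(mul(add(SSSZ, Z), mul(SSZ, Z)), S^4(Z))
  step 1: add(mul(S(add(SSZ, Z)), mul(SSZ, Z)), S^4(Z))
  step 2: add(add(mul(SSZ, Z), mul(add(SSZ, Z), mul(SSZ, Z))), S^4(Z))
  step 3: add(add(add(Z, mul(SZ, Z)), mul(add(SSZ, Z), mul(SSZ, Z))), S^4(Z))
  step 4: add(add(mul(SZ, Z), mul(add(SSZ, Z), mul(SSZ, Z))), S^4(Z))
  step 5: add(add(add(Z, mul(Z, Z)), mul(add(SSZ, Z), mul(SSZ, Z))), S^4(Z))
  step 6: add(add(mul(Z, Z), mul(add(SSZ, Z), mul(SSZ, Z))), S^4(Z))
  step 7: add(add(Z, mul(add(SSZ, Z), mul(SSZ, Z))), S^4(Z))
  step 8: add(mul(add(SSZ, Z), mul(SSZ, Z)), S^4(Z))
  step 9: add(mul(S(add(SZ, Z)), mul(SSZ, Z)), S^4(Z))
  step 10: add(add(mul(SSZ, Z), mul(add(SZ, Z), mul(SSZ, Z))), S^4(Z))
  step 11: add(add(add(Z, mul(SZ, Z)), mul(add(SZ, Z), mul(SSZ, Z))), S^4(Z))
  step 12: add(add(mul(SZ, Z), mul(add(SZ, Z), mul(SSZ, Z))), S^4(Z))
  step 13: add(add(add(Z, mul(Z, Z)), mul(add(SZ, Z), mul(SSZ, Z))), S^4(Z))
  step 14: add(add(mul(Z, Z), mul(add(SZ, Z), mul(SSZ, Z))), S^4(Z))
  step 15: add(add(Z, mul(add(SZ, Z), mul(SSZ, Z))), S^4(Z))
  step 16: add(mul(add(SZ, Z), mul(SSZ, Z)), S^4(Z))
  step 17: add(mul(S(add(Z, Z)), mul(SSZ, Z)), S^4(Z))
  step 18: add(add(mul(SSZ, Z), mul(add(Z, Z), mul(SSZ, Z))), S^4(Z))
  step 19: add(add(add(Z, mul(SZ, Z)), mul(add(Z, Z), mul(SSZ, Z))), S^4(Z))
  step 20: add(add(mul(SZ, Z), mul(add(Z, Z), mul(SSZ, Z))), S^4(Z))
  step 21: add(add(add(Z, mul(Z, Z)), mul(add(Z, Z), mul(SSZ, Z))), S^4(Z))
  step 22: add(add(mul(Z, Z), mul(add(Z, Z), mul(SSZ, Z))), S^4(Z))
  step 23: add(add(Z, mul(add(Z, Z), mul(SSZ, Z))), S^4(Z))
  step 24: add(mul(add(Z, Z), mul(SSZ, Z)), S^4(Z))
  step 25: add(mul(Z, mul(SSZ, Z)), S^4(Z))
  step 26: add(Z, S^4(Z))
  step 27: S^4(Z)

Answer: normal form = S^4(Z)  (in 27 steps)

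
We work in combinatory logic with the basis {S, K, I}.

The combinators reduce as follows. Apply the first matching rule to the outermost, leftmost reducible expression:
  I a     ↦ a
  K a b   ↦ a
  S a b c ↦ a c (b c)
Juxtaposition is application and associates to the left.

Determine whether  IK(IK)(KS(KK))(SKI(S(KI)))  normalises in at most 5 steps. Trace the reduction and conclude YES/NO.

Answer: YES — reaches normal form K(S(KI)) in 5 ≤ 5 steps

Derivation:
  start: IK(IK)(KS(KK))(SKI(S(KI)))
  →1  K(IK)(KS(KK))(SKI(S(KI)))
  →2  IK(SKI(S(KI)))
  →3  K(SKI(S(KI)))
  →4  K(K(S(KI))(I(S(KI))))
  →5  K(S(KI))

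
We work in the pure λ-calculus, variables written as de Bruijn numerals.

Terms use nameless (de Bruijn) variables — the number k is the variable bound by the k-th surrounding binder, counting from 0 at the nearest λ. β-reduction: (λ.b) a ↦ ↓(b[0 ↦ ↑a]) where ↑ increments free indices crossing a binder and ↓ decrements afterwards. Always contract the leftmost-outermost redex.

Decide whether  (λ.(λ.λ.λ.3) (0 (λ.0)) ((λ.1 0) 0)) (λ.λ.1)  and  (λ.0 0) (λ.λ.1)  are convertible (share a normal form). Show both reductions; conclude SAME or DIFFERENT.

Answer: SAME — A ⇓ λ.λ.λ.1, B ⇓ λ.λ.λ.1

Working:
Term A:
  start: (λ.(λ.λ.λ.3) (0 (λ.0)) ((λ.1 0) 0)) (λ.λ.1)
  [1] (λ.λ.λ.λ.λ.1) ((λ.λ.1) (λ.0)) ((λ.(λ.λ.1) 0) (λ.λ.1))
  [2] (λ.λ.λ.λ.1) ((λ.(λ.λ.1) 0) (λ.λ.1))
  [3] λ.λ.λ.1

Term B:
  start: (λ.0 0) (λ.λ.1)
  [1] (λ.λ.1) (λ.λ.1)
  [2] λ.λ.λ.1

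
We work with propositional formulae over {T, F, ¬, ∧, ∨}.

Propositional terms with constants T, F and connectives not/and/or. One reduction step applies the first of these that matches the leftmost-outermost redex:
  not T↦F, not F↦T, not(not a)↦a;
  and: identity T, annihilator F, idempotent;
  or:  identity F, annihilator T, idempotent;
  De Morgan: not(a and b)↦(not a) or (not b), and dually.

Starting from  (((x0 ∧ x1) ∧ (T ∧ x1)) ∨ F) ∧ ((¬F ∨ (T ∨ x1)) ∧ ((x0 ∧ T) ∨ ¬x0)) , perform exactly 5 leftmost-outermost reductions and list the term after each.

Answer: after 5 steps: ((x0 ∧ x1) ∧ x1) ∧ ((x0 ∧ T) ∨ ¬x0)

Reduction:
  start: (((x0 ∧ x1) ∧ (T ∧ x1)) ∨ F) ∧ ((¬F ∨ (T ∨ x1)) ∧ ((x0 ∧ T) ∨ ¬x0))
  [1] ((x0 ∧ x1) ∧ (T ∧ x1)) ∧ ((¬F ∨ (T ∨ x1)) ∧ ((x0 ∧ T) ∨ ¬x0))
  [2] ((x0 ∧ x1) ∧ x1) ∧ ((¬F ∨ (T ∨ x1)) ∧ ((x0 ∧ T) ∨ ¬x0))
  [3] ((x0 ∧ x1) ∧ x1) ∧ ((T ∨ (T ∨ x1)) ∧ ((x0 ∧ T) ∨ ¬x0))
  [4] ((x0 ∧ x1) ∧ x1) ∧ (T ∧ ((x0 ∧ T) ∨ ¬x0))
  [5] ((x0 ∧ x1) ∧ x1) ∧ ((x0 ∧ T) ∨ ¬x0)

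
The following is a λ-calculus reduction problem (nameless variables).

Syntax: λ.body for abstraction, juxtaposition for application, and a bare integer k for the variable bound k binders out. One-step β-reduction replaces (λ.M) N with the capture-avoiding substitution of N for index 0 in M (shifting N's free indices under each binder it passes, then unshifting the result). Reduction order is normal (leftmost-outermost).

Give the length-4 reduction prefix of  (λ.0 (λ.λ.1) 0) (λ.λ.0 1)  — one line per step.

  start: (λ.0 (λ.λ.1) 0) (λ.λ.0 1)
  →1  (λ.λ.0 1) (λ.λ.1) (λ.λ.0 1)
  →2  (λ.0 (λ.λ.1)) (λ.λ.0 1)
  →3  (λ.λ.0 1) (λ.λ.1)
  →4  λ.0 (λ.λ.1)

Answer: after 4 steps: λ.0 (λ.λ.1)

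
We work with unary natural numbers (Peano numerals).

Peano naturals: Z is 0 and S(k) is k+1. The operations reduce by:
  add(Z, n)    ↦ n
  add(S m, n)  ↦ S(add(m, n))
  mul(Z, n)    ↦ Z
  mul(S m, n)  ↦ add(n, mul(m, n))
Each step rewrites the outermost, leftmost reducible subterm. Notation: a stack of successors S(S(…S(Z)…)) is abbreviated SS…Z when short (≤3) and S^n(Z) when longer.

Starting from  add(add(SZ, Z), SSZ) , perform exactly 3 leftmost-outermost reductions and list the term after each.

Answer: after 3 steps: S(add(Z, SSZ))

Reduction:
  start: add(add(SZ, Z), SSZ)
  →1  add(S(add(Z, Z)), SSZ)
  →2  S(add(add(Z, Z), SSZ))
  →3  S(add(Z, SSZ))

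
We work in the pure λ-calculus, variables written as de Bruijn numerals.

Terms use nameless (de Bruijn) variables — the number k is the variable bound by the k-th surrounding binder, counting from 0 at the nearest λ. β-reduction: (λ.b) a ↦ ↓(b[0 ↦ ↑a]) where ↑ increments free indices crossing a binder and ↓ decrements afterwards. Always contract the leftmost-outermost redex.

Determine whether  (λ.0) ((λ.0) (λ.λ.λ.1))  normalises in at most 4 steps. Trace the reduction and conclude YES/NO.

  start: (λ.0) ((λ.0) (λ.λ.λ.1))
  step 1: (λ.0) (λ.λ.λ.1)
  step 2: λ.λ.λ.1

Answer: YES — reaches normal form λ.λ.λ.1 in 2 ≤ 4 steps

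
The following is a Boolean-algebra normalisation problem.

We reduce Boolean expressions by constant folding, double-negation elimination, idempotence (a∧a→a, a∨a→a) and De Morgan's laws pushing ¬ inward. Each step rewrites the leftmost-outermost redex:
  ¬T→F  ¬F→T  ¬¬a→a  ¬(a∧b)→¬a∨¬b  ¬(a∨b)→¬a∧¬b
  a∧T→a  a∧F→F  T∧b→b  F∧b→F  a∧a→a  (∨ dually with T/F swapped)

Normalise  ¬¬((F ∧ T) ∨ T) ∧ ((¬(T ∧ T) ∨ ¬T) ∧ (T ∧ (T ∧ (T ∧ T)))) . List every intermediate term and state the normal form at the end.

  start: ¬¬((F ∧ T) ∨ T) ∧ ((¬(T ∧ T) ∨ ¬T) ∧ (T ∧ (T ∧ (T ∧ T))))
  [1] ((F ∧ T) ∨ T) ∧ ((¬(T ∧ T) ∨ ¬T) ∧ (T ∧ (T ∧ (T ∧ T))))
  [2] T ∧ ((¬(T ∧ T) ∨ ¬T) ∧ (T ∧ (T ∧ (T ∧ T))))
  [3] (¬(T ∧ T) ∨ ¬T) ∧ (T ∧ (T ∧ (T ∧ T)))
  [4] ((¬T ∨ ¬T) ∨ ¬T) ∧ (T ∧ (T ∧ (T ∧ T)))
  [5] (¬T ∨ ¬T) ∧ (T ∧ (T ∧ (T ∧ T)))
  [6] ¬T ∧ (T ∧ (T ∧ (T ∧ T)))
  [7] F ∧ (T ∧ (T ∧ (T ∧ T)))
  [8] F

Answer: normal form = F  (in 8 steps)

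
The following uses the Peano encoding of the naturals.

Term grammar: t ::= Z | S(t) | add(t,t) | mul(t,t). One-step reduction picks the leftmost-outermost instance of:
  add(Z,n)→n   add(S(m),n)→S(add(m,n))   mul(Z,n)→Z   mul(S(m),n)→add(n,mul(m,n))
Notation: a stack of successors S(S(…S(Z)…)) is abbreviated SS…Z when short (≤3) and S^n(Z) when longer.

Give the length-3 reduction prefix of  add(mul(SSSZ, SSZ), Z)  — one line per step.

Answer: after 3 steps: S(add(add(SZ, mul(SSZ, SSZ)), Z))

Derivation:
  start: add(mul(SSSZ, SSZ), Z)
  [1] add(add(SSZ, mul(SSZ, SSZ)), Z)
  [2] add(S(add(SZ, mul(SSZ, SSZ))), Z)
  [3] S(add(add(SZ, mul(SSZ, SSZ)), Z))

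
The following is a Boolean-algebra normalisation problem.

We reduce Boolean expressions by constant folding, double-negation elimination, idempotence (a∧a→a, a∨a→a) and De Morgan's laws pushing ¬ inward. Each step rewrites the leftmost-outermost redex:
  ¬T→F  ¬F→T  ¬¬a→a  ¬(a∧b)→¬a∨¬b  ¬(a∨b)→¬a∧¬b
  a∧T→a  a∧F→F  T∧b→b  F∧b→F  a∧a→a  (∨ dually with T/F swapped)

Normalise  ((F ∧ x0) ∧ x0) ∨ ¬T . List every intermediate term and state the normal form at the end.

Answer: normal form = F  (in 4 steps)

Derivation:
  start: ((F ∧ x0) ∧ x0) ∨ ¬T
  [1] (F ∧ x0) ∨ ¬T
  [2] F ∨ ¬T
  [3] ¬T
  [4] F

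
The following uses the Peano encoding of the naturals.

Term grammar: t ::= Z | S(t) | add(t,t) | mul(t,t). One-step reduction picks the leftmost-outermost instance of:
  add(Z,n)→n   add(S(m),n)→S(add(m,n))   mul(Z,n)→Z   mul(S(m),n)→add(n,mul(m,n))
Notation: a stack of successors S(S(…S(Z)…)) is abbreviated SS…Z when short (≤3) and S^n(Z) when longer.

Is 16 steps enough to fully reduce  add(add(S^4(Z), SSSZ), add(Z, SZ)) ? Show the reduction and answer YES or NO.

Answer: YES — reaches normal form S^8(Z) in 14 ≤ 16 steps

Reduction:
  start: add(add(S^4(Z), SSSZ), add(Z, SZ))
  →1  add(S(add(SSSZ, SSSZ)), add(Z, SZ))
  →2  S(add(add(SSSZ, SSSZ), add(Z, SZ)))
  →3  S(add(S(add(SSZ, SSSZ)), add(Z, SZ)))
  →4  S(S(add(add(SSZ, SSSZ), add(Z, SZ))))
  →5  S(S(add(S(add(SZ, SSSZ)), add(Z, SZ))))
  →6  S(S(S(add(add(SZ, SSSZ), add(Z, SZ)))))
  →7  S(S(S(add(S(add(Z, SSSZ)), add(Z, SZ)))))
  →8  S(S(S(S(add(add(Z, SSSZ), add(Z, SZ))))))
  →9  S(S(S(S(add(SSSZ, add(Z, SZ))))))
  →10  S(S(S(S(S(add(SSZ, add(Z, SZ)))))))
  →11  S(S(S(S(S(S(add(SZ, add(Z, SZ))))))))
  →12  S(S(S(S(S(S(S(add(Z, add(Z, SZ)))))))))
  →13  S(S(S(S(S(S(S(add(Z, SZ))))))))
  →14  S^8(Z)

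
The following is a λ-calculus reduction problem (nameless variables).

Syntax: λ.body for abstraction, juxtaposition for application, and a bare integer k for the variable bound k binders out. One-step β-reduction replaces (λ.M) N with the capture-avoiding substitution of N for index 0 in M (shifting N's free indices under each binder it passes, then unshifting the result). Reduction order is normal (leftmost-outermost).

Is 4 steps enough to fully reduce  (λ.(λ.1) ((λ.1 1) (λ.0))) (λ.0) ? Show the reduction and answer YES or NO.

  start: (λ.(λ.1) ((λ.1 1) (λ.0))) (λ.0)
  [1] (λ.λ.0) ((λ.(λ.0) (λ.0)) (λ.0))
  [2] λ.0

Answer: YES — reaches normal form λ.0 in 2 ≤ 4 steps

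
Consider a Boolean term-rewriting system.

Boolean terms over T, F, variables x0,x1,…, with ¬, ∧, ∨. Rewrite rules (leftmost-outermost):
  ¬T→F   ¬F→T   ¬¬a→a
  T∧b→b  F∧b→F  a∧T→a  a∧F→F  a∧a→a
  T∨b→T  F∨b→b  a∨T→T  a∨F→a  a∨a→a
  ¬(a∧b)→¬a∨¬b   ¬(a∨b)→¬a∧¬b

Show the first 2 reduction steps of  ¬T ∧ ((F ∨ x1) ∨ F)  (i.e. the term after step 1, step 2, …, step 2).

  start: ¬T ∧ ((F ∨ x1) ∨ F)
  →1  F ∧ ((F ∨ x1) ∨ F)
  →2  F

Answer: after 2 steps: F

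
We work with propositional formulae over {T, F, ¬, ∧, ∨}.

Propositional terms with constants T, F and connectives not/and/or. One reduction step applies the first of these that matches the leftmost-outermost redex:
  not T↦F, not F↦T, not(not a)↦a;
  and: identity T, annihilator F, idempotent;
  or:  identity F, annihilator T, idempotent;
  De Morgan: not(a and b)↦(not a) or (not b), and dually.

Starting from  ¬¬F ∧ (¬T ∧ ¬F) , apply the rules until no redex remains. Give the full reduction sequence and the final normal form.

  start: ¬¬F ∧ (¬T ∧ ¬F)
  step 1: F ∧ (¬T ∧ ¬F)
  step 2: F

Answer: normal form = F  (in 2 steps)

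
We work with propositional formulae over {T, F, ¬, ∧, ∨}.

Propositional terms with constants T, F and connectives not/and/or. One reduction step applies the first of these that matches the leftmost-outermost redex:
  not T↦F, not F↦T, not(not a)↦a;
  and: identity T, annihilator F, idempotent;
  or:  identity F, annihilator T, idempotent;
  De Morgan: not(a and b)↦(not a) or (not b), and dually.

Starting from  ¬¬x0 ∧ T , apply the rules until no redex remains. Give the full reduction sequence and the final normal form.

Answer: normal form = x0  (in 2 steps)

Working:
  start: ¬¬x0 ∧ T
  →1  ¬¬x0
  →2  x0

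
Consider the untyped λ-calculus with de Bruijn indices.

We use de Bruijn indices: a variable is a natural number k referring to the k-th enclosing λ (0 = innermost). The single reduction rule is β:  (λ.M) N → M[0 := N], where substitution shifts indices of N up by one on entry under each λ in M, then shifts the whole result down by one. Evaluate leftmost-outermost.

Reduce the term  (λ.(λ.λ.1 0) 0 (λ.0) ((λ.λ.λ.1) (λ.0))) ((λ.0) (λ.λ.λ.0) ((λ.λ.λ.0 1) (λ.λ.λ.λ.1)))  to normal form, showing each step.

  start: (λ.(λ.λ.1 0) 0 (λ.0) ((λ.λ.λ.1) (λ.0))) ((λ.0) (λ.λ.λ.0) ((λ.λ.λ.0 1) (λ.λ.λ.λ.1)))
  →1  (λ.λ.1 0) ((λ.0) (λ.λ.λ.0) ((λ.λ.λ.0 1) (λ.λ.λ.λ.1))) (λ.0) ((λ.λ.λ.1) (λ.0))
  →2  (λ.(λ.0) (λ.λ.λ.0) ((λ.λ.λ.0 1) (λ.λ.λ.λ.1)) 0) (λ.0) ((λ.λ.λ.1) (λ.0))
  →3  (λ.0) (λ.λ.λ.0) ((λ.λ.λ.0 1) (λ.λ.λ.λ.1)) (λ.0) ((λ.λ.λ.1) (λ.0))
  →4  (λ.λ.λ.0) ((λ.λ.λ.0 1) (λ.λ.λ.λ.1)) (λ.0) ((λ.λ.λ.1) (λ.0))
  →5  (λ.λ.0) (λ.0) ((λ.λ.λ.1) (λ.0))
  →6  (λ.0) ((λ.λ.λ.1) (λ.0))
  →7  (λ.λ.λ.1) (λ.0)
  →8  λ.λ.1

Answer: normal form = λ.λ.1  (in 8 steps)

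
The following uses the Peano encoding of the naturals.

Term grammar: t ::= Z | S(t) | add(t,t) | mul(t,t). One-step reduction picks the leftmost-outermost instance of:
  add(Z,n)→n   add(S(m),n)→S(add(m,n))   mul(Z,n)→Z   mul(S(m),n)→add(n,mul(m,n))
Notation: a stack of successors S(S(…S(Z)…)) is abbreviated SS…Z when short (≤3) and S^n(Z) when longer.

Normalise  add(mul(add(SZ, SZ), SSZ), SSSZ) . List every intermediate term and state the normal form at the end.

Answer: normal form = S^7(Z)  (in 16 steps)

Derivation:
  start: add(mul(add(SZ, SZ), SSZ), SSSZ)
  step 1: add(mul(S(add(Z, SZ)), SSZ), SSSZ)
  step 2: add(add(SSZ, mul(add(Z, SZ), SSZ)), SSSZ)
  step 3: add(S(add(SZ, mul(add(Z, SZ), SSZ))), SSSZ)
  step 4: S(add(add(SZ, mul(add(Z, SZ), SSZ)), SSSZ))
  step 5: S(add(S(add(Z, mul(add(Z, SZ), SSZ))), SSSZ))
  step 6: S(S(add(add(Z, mul(add(Z, SZ), SSZ)), SSSZ)))
  step 7: S(S(add(mul(add(Z, SZ), SSZ), SSSZ)))
  step 8: S(S(add(mul(SZ, SSZ), SSSZ)))
  step 9: S(S(add(add(SSZ, mul(Z, SSZ)), SSSZ)))
  step 10: S(S(add(S(add(SZ, mul(Z, SSZ))), SSSZ)))
  step 11: S(S(S(add(add(SZ, mul(Z, SSZ)), SSSZ))))
  step 12: S(S(S(add(S(add(Z, mul(Z, SSZ))), SSSZ))))
  step 13: S(S(S(S(add(add(Z, mul(Z, SSZ)), SSSZ)))))
  step 14: S(S(S(S(add(mul(Z, SSZ), SSSZ)))))
  step 15: S(S(S(S(add(Z, SSSZ)))))
  step 16: S^7(Z)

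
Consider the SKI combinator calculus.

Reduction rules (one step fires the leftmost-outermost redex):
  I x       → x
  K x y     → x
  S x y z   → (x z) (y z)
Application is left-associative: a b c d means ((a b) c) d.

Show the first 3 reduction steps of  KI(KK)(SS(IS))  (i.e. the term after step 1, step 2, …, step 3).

  start: KI(KK)(SS(IS))
  step 1: I(SS(IS))
  step 2: SS(IS)
  step 3: SSS

Answer: after 3 steps: SSS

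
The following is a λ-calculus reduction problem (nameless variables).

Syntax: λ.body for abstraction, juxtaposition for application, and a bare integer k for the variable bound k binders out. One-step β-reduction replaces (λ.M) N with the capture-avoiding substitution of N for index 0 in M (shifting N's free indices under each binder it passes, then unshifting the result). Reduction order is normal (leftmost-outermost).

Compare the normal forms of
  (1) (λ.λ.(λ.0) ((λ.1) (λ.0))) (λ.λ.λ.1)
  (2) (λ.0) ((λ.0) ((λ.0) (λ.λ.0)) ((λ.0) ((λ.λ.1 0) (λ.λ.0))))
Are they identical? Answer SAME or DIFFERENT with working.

Answer: SAME — A ⇓ λ.0, B ⇓ λ.0

Working:
Term A:
  start: (λ.λ.(λ.0) ((λ.1) (λ.0))) (λ.λ.λ.1)
  →1  λ.(λ.0) ((λ.1) (λ.0))
  →2  λ.(λ.1) (λ.0)
  →3  λ.0

Term B:
  start: (λ.0) ((λ.0) ((λ.0) (λ.λ.0)) ((λ.0) ((λ.λ.1 0) (λ.λ.0))))
  →1  (λ.0) ((λ.0) (λ.λ.0)) ((λ.0) ((λ.λ.1 0) (λ.λ.0)))
  →2  (λ.0) (λ.λ.0) ((λ.0) ((λ.λ.1 0) (λ.λ.0)))
  →3  (λ.λ.0) ((λ.0) ((λ.λ.1 0) (λ.λ.0)))
  →4  λ.0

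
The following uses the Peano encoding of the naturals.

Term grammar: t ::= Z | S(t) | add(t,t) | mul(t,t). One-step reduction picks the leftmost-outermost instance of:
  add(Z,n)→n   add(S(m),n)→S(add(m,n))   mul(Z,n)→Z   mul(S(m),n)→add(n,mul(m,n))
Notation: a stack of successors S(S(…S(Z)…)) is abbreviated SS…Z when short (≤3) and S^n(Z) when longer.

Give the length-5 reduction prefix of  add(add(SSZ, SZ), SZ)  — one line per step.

  start: add(add(SSZ, SZ), SZ)
  [1] add(S(add(SZ, SZ)), SZ)
  [2] S(add(add(SZ, SZ), SZ))
  [3] S(add(S(add(Z, SZ)), SZ))
  [4] S(S(add(add(Z, SZ), SZ)))
  [5] S(S(add(SZ, SZ)))

Answer: after 5 steps: S(S(add(SZ, SZ)))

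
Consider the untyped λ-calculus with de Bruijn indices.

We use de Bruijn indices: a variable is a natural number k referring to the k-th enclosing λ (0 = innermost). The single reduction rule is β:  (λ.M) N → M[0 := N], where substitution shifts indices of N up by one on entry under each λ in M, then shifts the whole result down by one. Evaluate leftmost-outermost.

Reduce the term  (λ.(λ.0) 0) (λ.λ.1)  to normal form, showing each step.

  start: (λ.(λ.0) 0) (λ.λ.1)
  [1] (λ.0) (λ.λ.1)
  [2] λ.λ.1

Answer: normal form = λ.λ.1  (in 2 steps)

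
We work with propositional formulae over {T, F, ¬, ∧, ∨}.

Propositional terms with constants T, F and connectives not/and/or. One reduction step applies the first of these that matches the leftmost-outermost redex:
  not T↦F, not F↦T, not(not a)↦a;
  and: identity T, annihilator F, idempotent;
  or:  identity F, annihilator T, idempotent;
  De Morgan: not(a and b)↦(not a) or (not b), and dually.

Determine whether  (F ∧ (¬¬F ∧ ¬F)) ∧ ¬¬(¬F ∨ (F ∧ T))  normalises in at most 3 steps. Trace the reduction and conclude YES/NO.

Answer: YES — reaches normal form F in 2 ≤ 3 steps

Derivation:
  start: (F ∧ (¬¬F ∧ ¬F)) ∧ ¬¬(¬F ∨ (F ∧ T))
  step 1: F ∧ ¬¬(¬F ∨ (F ∧ T))
  step 2: F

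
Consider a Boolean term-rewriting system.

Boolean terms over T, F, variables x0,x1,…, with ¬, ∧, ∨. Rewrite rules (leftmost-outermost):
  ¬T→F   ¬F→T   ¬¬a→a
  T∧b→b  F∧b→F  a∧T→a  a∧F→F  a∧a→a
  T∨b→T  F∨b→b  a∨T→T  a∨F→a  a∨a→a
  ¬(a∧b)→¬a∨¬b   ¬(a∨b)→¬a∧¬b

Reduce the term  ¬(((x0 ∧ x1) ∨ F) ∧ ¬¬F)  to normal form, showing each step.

  start: ¬(((x0 ∧ x1) ∨ F) ∧ ¬¬F)
  →1  ¬((x0 ∧ x1) ∨ F) ∨ ¬¬¬F
  →2  (¬(x0 ∧ x1) ∧ ¬F) ∨ ¬¬¬F
  →3  ((¬x0 ∨ ¬x1) ∧ ¬F) ∨ ¬¬¬F
  →4  ((¬x0 ∨ ¬x1) ∧ T) ∨ ¬¬¬F
  →5  (¬x0 ∨ ¬x1) ∨ ¬¬¬F
  →6  (¬x0 ∨ ¬x1) ∨ ¬F
  →7  (¬x0 ∨ ¬x1) ∨ T
  →8  T

Answer: normal form = T  (in 8 steps)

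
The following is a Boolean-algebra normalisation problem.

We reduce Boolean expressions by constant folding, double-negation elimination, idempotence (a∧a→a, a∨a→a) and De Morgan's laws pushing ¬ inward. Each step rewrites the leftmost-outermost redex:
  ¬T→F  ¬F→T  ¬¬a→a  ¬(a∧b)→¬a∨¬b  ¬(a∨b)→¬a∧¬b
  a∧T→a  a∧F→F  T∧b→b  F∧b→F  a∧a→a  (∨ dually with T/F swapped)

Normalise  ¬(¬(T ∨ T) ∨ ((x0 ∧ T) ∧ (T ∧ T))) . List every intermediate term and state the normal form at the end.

  start: ¬(¬(T ∨ T) ∨ ((x0 ∧ T) ∧ (T ∧ T)))
  [1] ¬¬(T ∨ T) ∧ ¬((x0 ∧ T) ∧ (T ∧ T))
  [2] (T ∨ T) ∧ ¬((x0 ∧ T) ∧ (T ∧ T))
  [3] T ∧ ¬((x0 ∧ T) ∧ (T ∧ T))
  [4] ¬((x0 ∧ T) ∧ (T ∧ T))
  [5] ¬(x0 ∧ T) ∨ ¬(T ∧ T)
  [6] (¬x0 ∨ ¬T) ∨ ¬(T ∧ T)
  [7] (¬x0 ∨ F) ∨ ¬(T ∧ T)
  [8] ¬x0 ∨ ¬(T ∧ T)
  [9] ¬x0 ∨ (¬T ∨ ¬T)
  [10] ¬x0 ∨ ¬T
  [11] ¬x0 ∨ F
  [12] ¬x0

Answer: normal form = ¬x0  (in 12 steps)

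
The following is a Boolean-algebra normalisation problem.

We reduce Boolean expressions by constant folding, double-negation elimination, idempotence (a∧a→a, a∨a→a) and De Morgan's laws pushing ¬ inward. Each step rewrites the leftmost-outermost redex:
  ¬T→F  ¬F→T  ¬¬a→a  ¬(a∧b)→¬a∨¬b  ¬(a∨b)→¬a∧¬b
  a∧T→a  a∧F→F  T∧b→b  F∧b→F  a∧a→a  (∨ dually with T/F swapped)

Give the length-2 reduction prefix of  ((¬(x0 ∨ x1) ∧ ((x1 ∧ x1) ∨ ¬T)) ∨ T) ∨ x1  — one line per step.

Answer: after 2 steps: T

Working:
  start: ((¬(x0 ∨ x1) ∧ ((x1 ∧ x1) ∨ ¬T)) ∨ T) ∨ x1
  →1  T ∨ x1
  →2  T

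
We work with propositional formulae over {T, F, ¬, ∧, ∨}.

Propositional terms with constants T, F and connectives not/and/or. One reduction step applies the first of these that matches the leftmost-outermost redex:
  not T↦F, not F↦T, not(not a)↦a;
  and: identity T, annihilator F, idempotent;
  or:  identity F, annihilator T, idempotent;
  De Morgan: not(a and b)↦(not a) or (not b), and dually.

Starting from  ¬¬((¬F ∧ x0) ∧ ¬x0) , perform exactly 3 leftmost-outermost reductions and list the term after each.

Answer: after 3 steps: x0 ∧ ¬x0

Derivation:
  start: ¬¬((¬F ∧ x0) ∧ ¬x0)
  →1  (¬F ∧ x0) ∧ ¬x0
  →2  (T ∧ x0) ∧ ¬x0
  →3  x0 ∧ ¬x0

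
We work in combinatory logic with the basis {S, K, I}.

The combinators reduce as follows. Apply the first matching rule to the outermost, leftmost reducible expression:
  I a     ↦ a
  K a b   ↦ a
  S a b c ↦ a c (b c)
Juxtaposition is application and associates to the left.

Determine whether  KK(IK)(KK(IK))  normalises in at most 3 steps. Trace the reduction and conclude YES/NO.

  start: KK(IK)(KK(IK))
  step 1: K(KK(IK))
  step 2: KK

Answer: YES — reaches normal form KK in 2 ≤ 3 steps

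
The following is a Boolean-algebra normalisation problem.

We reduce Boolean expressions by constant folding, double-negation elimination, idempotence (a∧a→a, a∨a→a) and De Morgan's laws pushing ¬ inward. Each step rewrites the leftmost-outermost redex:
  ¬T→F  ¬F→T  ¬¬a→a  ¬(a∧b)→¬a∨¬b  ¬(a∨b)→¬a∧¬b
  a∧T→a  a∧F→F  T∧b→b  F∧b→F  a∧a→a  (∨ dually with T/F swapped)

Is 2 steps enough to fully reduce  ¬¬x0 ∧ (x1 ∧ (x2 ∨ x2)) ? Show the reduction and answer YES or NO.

  start: ¬¬x0 ∧ (x1 ∧ (x2 ∨ x2))
  →1  x0 ∧ (x1 ∧ (x2 ∨ x2))
  →2  x0 ∧ (x1 ∧ x2)

Answer: YES — reaches normal form x0 ∧ (x1 ∧ x2) in 2 ≤ 2 steps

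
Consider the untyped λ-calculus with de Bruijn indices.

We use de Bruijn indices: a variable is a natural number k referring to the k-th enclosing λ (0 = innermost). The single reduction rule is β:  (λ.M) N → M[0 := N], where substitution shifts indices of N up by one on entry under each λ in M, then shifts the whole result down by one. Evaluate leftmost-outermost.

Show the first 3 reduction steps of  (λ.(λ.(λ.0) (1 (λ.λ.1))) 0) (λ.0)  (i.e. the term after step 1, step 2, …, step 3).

Answer: after 3 steps: (λ.0) (λ.λ.1)

Working:
  start: (λ.(λ.(λ.0) (1 (λ.λ.1))) 0) (λ.0)
  →1  (λ.(λ.0) ((λ.0) (λ.λ.1))) (λ.0)
  →2  (λ.0) ((λ.0) (λ.λ.1))
  →3  (λ.0) (λ.λ.1)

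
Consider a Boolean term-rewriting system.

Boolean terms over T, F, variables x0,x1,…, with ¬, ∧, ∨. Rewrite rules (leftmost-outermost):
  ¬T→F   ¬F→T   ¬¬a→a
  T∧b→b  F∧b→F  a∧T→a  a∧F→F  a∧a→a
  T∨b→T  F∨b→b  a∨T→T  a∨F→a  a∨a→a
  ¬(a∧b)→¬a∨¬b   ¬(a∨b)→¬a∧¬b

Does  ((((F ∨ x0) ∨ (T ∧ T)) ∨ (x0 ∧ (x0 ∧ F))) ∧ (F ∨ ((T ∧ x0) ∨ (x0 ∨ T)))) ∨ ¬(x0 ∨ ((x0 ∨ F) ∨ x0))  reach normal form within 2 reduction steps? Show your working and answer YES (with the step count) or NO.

  start: ((((F ∨ x0) ∨ (T ∧ T)) ∨ (x0 ∧ (x0 ∧ F))) ∧ (F ∨ ((T ∧ x0) ∨ (x0 ∨ T)))) ∨ ¬(x0 ∨ ((x0 ∨ F) ∨ x0))
  step 1: (((x0 ∨ (T ∧ T)) ∨ (x0 ∧ (x0 ∧ F))) ∧ (F ∨ ((T ∧ x0) ∨ (x0 ∨ T)))) ∨ ¬(x0 ∨ ((x0 ∨ F) ∨ x0))
  step 2: (((x0 ∨ T) ∨ (x0 ∧ (x0 ∧ F))) ∧ (F ∨ ((T ∧ x0) ∨ (x0 ∨ T)))) ∨ ¬(x0 ∨ ((x0 ∨ F) ∨ x0))

Answer: NO — after 2 steps the term is (((x0 ∨ T) ∨ (x0 ∧ (x0 ∧ F))) ∧ (F ∨ ((T ∧ x0) ∨ (x0 ∨ T)))) ∨ ¬(x0 ∨ ((x0 ∨ F) ∨ x0)), not yet normal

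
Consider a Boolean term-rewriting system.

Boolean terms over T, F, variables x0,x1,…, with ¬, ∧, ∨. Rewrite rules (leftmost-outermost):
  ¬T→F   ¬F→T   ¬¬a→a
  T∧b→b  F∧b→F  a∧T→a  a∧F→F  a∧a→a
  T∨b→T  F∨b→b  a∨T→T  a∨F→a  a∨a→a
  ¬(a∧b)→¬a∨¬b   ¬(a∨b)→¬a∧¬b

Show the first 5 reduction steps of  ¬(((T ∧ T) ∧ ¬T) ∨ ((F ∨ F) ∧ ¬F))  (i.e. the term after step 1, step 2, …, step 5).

Answer: after 5 steps: (F ∨ ¬¬T) ∧ ¬((F ∨ F) ∧ ¬F)

Working:
  start: ¬(((T ∧ T) ∧ ¬T) ∨ ((F ∨ F) ∧ ¬F))
  step 1: ¬((T ∧ T) ∧ ¬T) ∧ ¬((F ∨ F) ∧ ¬F)
  step 2: (¬(T ∧ T) ∨ ¬¬T) ∧ ¬((F ∨ F) ∧ ¬F)
  step 3: ((¬T ∨ ¬T) ∨ ¬¬T) ∧ ¬((F ∨ F) ∧ ¬F)
  step 4: (¬T ∨ ¬¬T) ∧ ¬((F ∨ F) ∧ ¬F)
  step 5: (F ∨ ¬¬T) ∧ ¬((F ∨ F) ∧ ¬F)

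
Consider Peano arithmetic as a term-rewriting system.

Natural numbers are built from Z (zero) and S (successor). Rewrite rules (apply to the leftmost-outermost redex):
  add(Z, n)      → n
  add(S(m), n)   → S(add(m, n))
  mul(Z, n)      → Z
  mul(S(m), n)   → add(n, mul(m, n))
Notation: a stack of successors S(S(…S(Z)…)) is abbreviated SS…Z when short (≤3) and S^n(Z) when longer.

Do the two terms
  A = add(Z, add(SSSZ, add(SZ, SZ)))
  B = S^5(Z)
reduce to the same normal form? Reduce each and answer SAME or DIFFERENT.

Answer: SAME — A ⇓ S^5(Z), B ⇓ S^5(Z)

Reduction:
Term A:
  start: add(Z, add(SSSZ, add(SZ, SZ)))
  [1] add(SSSZ, add(SZ, SZ))
  [2] S(add(SSZ, add(SZ, SZ)))
  [3] S(S(add(SZ, add(SZ, SZ))))
  [4] S(S(S(add(Z, add(SZ, SZ)))))
  [5] S(S(S(add(SZ, SZ))))
  [6] S(S(S(S(add(Z, SZ)))))
  [7] S^5(Z)

Term B:
  start: S^5(Z)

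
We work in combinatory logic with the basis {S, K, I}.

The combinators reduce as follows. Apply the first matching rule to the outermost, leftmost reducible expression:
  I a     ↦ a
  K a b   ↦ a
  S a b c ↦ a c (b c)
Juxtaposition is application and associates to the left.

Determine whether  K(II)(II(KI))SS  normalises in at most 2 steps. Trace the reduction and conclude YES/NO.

Answer: NO — after 2 steps the term is ISS, not yet normal

Derivation:
  start: K(II)(II(KI))SS
  step 1: IISS
  step 2: ISS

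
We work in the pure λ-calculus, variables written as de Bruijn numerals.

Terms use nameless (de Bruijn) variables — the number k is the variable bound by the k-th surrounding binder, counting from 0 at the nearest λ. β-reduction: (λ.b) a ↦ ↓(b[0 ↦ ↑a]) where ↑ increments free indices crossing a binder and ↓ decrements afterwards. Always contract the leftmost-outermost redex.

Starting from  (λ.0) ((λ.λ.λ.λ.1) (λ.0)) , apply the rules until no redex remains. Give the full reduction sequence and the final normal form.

  start: (λ.0) ((λ.λ.λ.λ.1) (λ.0))
  →1  (λ.λ.λ.λ.1) (λ.0)
  →2  λ.λ.λ.1

Answer: normal form = λ.λ.λ.1  (in 2 steps)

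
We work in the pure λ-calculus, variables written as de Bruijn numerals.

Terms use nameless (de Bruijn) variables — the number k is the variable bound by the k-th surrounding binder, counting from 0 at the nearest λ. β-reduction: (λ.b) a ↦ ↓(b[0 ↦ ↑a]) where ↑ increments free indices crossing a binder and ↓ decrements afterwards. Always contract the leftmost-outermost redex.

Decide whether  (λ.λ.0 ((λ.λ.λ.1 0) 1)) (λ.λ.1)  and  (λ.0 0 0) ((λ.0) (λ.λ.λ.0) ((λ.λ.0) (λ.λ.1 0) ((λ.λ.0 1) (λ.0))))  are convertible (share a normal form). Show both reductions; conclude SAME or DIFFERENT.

Term A:
  start: (λ.λ.0 ((λ.λ.λ.1 0) 1)) (λ.λ.1)
  step 1: λ.0 ((λ.λ.λ.1 0) (λ.λ.1))
  step 2: λ.0 (λ.λ.1 0)

Term B:
  start: (λ.0 0 0) ((λ.0) (λ.λ.λ.0) ((λ.λ.0) (λ.λ.1 0) ((λ.λ.0 1) (λ.0))))
  step 1: (λ.0) (λ.λ.λ.0) ((λ.λ.0) (λ.λ.1 0) ((λ.λ.0 1) (λ.0))) ((λ.0) (λ.λ.λ.0) ((λ.λ.0) (λ.λ.1 0) ((λ.λ.0 1) (λ.0)))) ((λ.0) (λ.λ.λ.0) ((λ.λ.0) (λ.λ.1 0) ((λ.λ.0 1) (λ.0))))
  step 2: (λ.λ.λ.0) ((λ.λ.0) (λ.λ.1 0) ((λ.λ.0 1) (λ.0))) ((λ.0) (λ.λ.λ.0) ((λ.λ.0) (λ.λ.1 0) ((λ.λ.0 1) (λ.0)))) ((λ.0) (λ.λ.λ.0) ((λ.λ.0) (λ.λ.1 0) ((λ.λ.0 1) (λ.0))))
  step 3: (λ.λ.0) ((λ.0) (λ.λ.λ.0) ((λ.λ.0) (λ.λ.1 0) ((λ.λ.0 1) (λ.0)))) ((λ.0) (λ.λ.λ.0) ((λ.λ.0) (λ.λ.1 0) ((λ.λ.0 1) (λ.0))))
  step 4: (λ.0) ((λ.0) (λ.λ.λ.0) ((λ.λ.0) (λ.λ.1 0) ((λ.λ.0 1) (λ.0))))
  step 5: (λ.0) (λ.λ.λ.0) ((λ.λ.0) (λ.λ.1 0) ((λ.λ.0 1) (λ.0)))
  step 6: (λ.λ.λ.0) ((λ.λ.0) (λ.λ.1 0) ((λ.λ.0 1) (λ.0)))
  step 7: λ.λ.0

Answer: DIFFERENT — A ⇓ λ.0 (λ.λ.1 0), B ⇓ λ.λ.0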